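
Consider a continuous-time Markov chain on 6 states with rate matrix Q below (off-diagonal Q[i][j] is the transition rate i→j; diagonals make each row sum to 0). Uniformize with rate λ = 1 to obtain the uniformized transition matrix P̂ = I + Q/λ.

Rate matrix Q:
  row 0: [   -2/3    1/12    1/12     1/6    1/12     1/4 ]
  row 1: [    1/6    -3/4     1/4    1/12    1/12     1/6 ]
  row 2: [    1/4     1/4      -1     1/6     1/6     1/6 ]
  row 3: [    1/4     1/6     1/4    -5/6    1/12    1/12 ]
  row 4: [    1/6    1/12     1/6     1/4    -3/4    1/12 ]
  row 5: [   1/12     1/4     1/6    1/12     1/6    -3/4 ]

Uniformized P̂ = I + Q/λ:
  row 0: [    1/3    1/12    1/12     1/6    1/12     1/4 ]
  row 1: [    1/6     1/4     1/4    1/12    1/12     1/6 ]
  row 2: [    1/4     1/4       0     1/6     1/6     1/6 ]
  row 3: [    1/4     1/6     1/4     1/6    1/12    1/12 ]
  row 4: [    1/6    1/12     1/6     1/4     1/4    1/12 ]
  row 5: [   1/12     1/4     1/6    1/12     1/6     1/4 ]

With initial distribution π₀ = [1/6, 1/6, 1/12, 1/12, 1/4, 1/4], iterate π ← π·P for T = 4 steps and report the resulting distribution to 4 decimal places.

π = [0.2126, 0.1800, 0.1511, 0.1482, 0.1327, 0.1754]

t=0: π = [0.1667, 0.1667, 0.0833, 0.0833, 0.2500, 0.2500]
t=1: π = [0.1875, 0.1736, 0.1597, 0.1528, 0.1528, 0.1736]
t=2: π = [0.2095, 0.1806, 0.1516, 0.1505, 0.1366, 0.1713]
t=3: π = [0.2125, 0.1798, 0.1515, 0.1487, 0.1330, 0.1745]
t=4: π = [0.2126, 0.1800, 0.1511, 0.1482, 0.1327, 0.1754]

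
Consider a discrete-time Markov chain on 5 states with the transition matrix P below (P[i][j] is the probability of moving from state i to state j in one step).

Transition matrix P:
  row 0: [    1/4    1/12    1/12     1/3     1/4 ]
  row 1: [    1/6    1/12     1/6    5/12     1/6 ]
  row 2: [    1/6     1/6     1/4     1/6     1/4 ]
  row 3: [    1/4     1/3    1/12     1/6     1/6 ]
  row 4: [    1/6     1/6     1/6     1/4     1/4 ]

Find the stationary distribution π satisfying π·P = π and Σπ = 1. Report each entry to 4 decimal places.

Balance equations π_j = Σ_i π_i·P[i][j]:
  π_0 = 1/4·π_0 + 1/6·π_1 + 1/6·π_2 + 1/4·π_3 + 1/6·π_4
  π_1 = 1/12·π_0 + 1/12·π_1 + 1/6·π_2 + 1/3·π_3 + 1/6·π_4
  π_2 = 1/12·π_0 + 1/6·π_1 + 1/4·π_2 + 1/12·π_3 + 1/6·π_4
  π_3 = 1/3·π_0 + 5/12·π_1 + 1/6·π_2 + 1/6·π_3 + 1/4·π_4
  normalize: π_0 + π_1 + π_2 + π_3 + π_4 = 1
Solving the linear system gives exactly π = [4051/19688, 3515/19688, 685/4922, 5185/19688, 4197/19688].

π = [0.2058, 0.1785, 0.1392, 0.2634, 0.2132]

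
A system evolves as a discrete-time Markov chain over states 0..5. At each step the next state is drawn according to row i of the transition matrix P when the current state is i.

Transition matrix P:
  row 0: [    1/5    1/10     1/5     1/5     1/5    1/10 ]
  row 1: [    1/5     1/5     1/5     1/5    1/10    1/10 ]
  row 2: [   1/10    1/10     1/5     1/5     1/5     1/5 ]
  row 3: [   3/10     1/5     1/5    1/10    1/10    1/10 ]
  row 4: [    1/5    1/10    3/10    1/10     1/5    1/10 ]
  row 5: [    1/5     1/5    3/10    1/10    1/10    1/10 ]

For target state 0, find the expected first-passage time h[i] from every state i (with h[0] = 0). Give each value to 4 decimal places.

h = [0.0000, 5.1749, 5.7137, 4.7044, 5.2870, 5.2758]

First-step conditioning: h[0] = 0; for i ≠ 0, h[i] = 1 + Σ_k P[i][k]·h[k].
  h[1] = 1 + 1/5·h[1] + 1/5·h[2] + 1/5·h[3] + 1/10·h[4] + 1/10·h[5]
  h[2] = 1 + 1/10·h[1] + 1/5·h[2] + 1/5·h[3] + 1/5·h[4] + 1/5·h[5]
  h[3] = 1 + 1/5·h[1] + 1/5·h[2] + 1/10·h[3] + 1/10·h[4] + 1/10·h[5]
  h[4] = 1 + 1/10·h[1] + 3/10·h[2] + 1/10·h[3] + 1/5·h[4] + 1/10·h[5]
  h[5] = 1 + 1/5·h[1] + 3/10·h[2] + 1/10·h[3] + 1/10·h[4] + 1/10·h[5]
Solving the 5×5 linear system over states ≠ 0 gives exactly h = [0, 96910/18727, 107000/18727, 88100/18727, 99010/18727, 98800/18727] (h[0] = 0 is the target).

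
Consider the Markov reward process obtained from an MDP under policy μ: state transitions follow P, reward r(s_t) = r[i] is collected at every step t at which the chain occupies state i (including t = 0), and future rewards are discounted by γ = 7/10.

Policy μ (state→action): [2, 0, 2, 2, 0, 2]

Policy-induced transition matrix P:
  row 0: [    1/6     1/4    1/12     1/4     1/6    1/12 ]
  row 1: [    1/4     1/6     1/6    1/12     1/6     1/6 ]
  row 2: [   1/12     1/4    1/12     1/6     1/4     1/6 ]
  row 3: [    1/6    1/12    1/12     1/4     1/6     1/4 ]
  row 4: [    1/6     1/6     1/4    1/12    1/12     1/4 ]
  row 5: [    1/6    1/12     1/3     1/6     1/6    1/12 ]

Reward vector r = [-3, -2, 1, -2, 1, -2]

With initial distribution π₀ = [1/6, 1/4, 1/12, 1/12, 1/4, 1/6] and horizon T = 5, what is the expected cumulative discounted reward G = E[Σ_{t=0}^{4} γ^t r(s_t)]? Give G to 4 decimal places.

G = -3.2294

t=0: π = [0.1667, 0.2500, 0.0833, 0.0833, 0.2500, 0.1667], E[r] = -1.1667, γ^t·E[r] = -1.166667, running G = -1.166667
t=1: π = [0.1806, 0.1667, 0.1875, 0.1458, 0.1528, 0.1667], E[r] = -1.1597, γ^t·E[r] = -0.811806, running G = -1.978472
t=2: π = [0.1649, 0.1713, 0.1644, 0.1672, 0.1696, 0.1626], E[r] = -1.1632, γ^t·E[r] = -0.569965, running G = -2.548438
t=3: π = [0.1672, 0.1666, 0.1665, 0.1659, 0.1662, 0.1674], E[r] = -1.1690, γ^t·E[r] = -0.400961, running G = -2.949398
t=4: π = [0.1667, 0.1667, 0.1668, 0.1667, 0.1667, 0.1665], E[r] = -1.1663, γ^t·E[r] = -0.280017, running G = -3.229415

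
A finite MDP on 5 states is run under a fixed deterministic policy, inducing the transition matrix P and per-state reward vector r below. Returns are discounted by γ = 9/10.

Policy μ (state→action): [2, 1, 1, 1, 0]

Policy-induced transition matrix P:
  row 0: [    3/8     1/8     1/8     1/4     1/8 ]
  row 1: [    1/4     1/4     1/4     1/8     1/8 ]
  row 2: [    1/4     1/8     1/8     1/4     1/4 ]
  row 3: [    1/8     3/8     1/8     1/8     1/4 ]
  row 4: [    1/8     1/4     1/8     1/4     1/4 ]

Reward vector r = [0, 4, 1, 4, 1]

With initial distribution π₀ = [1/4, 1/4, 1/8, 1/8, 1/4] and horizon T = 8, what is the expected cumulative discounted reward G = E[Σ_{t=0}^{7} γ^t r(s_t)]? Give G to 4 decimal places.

t=0: π = [0.2500, 0.2500, 0.1250, 0.1250, 0.2500], E[r] = 1.8750, γ^t·E[r] = 1.875000, running G = 1.875000
t=1: π = [0.2344, 0.2188, 0.1563, 0.2031, 0.1875], E[r] = 2.0313, γ^t·E[r] = 1.828125, running G = 3.703125
t=2: π = [0.2305, 0.2266, 0.1523, 0.1973, 0.1934], E[r] = 2.0410, γ^t·E[r] = 1.653223, running G = 5.356348
t=3: π = [0.2300, 0.2268, 0.1533, 0.1970, 0.1929], E[r] = 2.0415, γ^t·E[r] = 1.488256, running G = 6.844604
t=4: π = [0.2300, 0.2267, 0.1534, 0.1970, 0.1929], E[r] = 2.0412, γ^t·E[r] = 1.339230, running G = 8.183834
t=5: π = [0.2300, 0.2267, 0.1533, 0.1970, 0.1929], E[r] = 2.0412, γ^t·E[r] = 1.205314, running G = 9.389149
t=6: π = [0.2300, 0.2267, 0.1533, 0.1970, 0.1929], E[r] = 2.0412, γ^t·E[r] = 1.084788, running G = 10.473937
t=7: π = [0.2300, 0.2267, 0.1533, 0.1970, 0.1929], E[r] = 2.0412, γ^t·E[r] = 0.976309, running G = 11.450246

G = 11.4502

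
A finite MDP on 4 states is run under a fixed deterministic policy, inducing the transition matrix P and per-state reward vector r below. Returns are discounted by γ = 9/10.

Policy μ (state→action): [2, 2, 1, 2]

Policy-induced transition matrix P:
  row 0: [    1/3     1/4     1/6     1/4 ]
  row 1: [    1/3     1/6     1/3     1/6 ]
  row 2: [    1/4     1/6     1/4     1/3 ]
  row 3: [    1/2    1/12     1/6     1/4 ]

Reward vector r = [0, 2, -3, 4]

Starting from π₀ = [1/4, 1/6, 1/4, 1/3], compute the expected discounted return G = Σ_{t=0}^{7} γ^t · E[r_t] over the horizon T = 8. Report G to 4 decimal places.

G = 4.3008

t=0: π = [0.2500, 0.1667, 0.2500, 0.3333], E[r] = 0.9167, γ^t·E[r] = 0.916667, running G = 0.916667
t=1: π = [0.3681, 0.1597, 0.2153, 0.2569], E[r] = 0.7014, γ^t·E[r] = 0.631250, running G = 1.547917
t=2: π = [0.3582, 0.1759, 0.2112, 0.2546], E[r] = 0.7367, γ^t·E[r] = 0.596719, running G = 2.144635
t=3: π = [0.3582, 0.1753, 0.2136, 0.2529], E[r] = 0.7216, γ^t·E[r] = 0.526043, running G = 2.670678
t=4: π = [0.3577, 0.1754, 0.2137, 0.2532], E[r] = 0.7226, γ^t·E[r] = 0.474090, running G = 3.144768
t=5: π = [0.3577, 0.1754, 0.2137, 0.2532], E[r] = 0.7224, γ^t·E[r] = 0.426547, running G = 3.571315
t=6: π = [0.3577, 0.1754, 0.2137, 0.2532], E[r] = 0.7224, γ^t·E[r] = 0.383924, running G = 3.955239
t=7: π = [0.3577, 0.1754, 0.2137, 0.2532], E[r] = 0.7224, γ^t·E[r] = 0.345529, running G = 4.300767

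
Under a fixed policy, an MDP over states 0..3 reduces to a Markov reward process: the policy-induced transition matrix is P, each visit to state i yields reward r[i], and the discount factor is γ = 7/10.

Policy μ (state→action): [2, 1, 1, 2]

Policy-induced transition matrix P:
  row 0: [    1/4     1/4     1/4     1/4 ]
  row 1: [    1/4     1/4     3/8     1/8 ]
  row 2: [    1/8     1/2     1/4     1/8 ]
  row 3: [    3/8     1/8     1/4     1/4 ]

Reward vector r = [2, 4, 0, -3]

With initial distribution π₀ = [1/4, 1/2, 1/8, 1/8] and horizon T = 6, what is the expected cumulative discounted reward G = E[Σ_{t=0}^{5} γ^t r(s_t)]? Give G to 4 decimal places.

t=0: π = [0.2500, 0.5000, 0.1250, 0.1250], E[r] = 2.1250, γ^t·E[r] = 2.125000, running G = 2.125000
t=1: π = [0.2500, 0.2656, 0.3125, 0.1719], E[r] = 1.0469, γ^t·E[r] = 0.732813, running G = 2.857813
t=2: π = [0.2324, 0.3066, 0.2832, 0.1777], E[r] = 1.1582, γ^t·E[r] = 0.567520, running G = 3.425332
t=3: π = [0.2368, 0.2986, 0.2883, 0.1763], E[r] = 1.1392, γ^t·E[r] = 0.390732, running G = 3.816064
t=4: π = [0.2360, 0.3000, 0.2873, 0.1766], E[r] = 1.1423, γ^t·E[r] = 0.274260, running G = 4.090324
t=5: π = [0.2362, 0.2998, 0.2875, 0.1766], E[r] = 1.1416, γ^t·E[r] = 0.191868, running G = 4.282192

G = 4.2822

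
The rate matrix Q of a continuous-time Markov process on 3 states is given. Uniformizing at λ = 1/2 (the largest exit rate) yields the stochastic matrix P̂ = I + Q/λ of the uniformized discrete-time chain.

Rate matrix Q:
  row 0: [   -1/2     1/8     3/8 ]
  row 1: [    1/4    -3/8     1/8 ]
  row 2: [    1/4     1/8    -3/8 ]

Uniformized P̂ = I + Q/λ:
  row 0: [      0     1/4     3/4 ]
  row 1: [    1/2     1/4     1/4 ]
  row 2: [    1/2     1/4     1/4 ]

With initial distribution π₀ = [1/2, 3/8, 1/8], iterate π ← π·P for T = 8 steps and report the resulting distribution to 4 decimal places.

π = [0.3340, 0.2500, 0.4160]

t=0: π = [0.5000, 0.3750, 0.1250]
t=1: π = [0.2500, 0.2500, 0.5000]
t=2: π = [0.3750, 0.2500, 0.3750]
t=3: π = [0.3125, 0.2500, 0.4375]
t=4: π = [0.3438, 0.2500, 0.4063]
t=5: π = [0.3281, 0.2500, 0.4219]
t=6: π = [0.3359, 0.2500, 0.4141]
t=7: π = [0.3320, 0.2500, 0.4180]
t=8: π = [0.3340, 0.2500, 0.4160]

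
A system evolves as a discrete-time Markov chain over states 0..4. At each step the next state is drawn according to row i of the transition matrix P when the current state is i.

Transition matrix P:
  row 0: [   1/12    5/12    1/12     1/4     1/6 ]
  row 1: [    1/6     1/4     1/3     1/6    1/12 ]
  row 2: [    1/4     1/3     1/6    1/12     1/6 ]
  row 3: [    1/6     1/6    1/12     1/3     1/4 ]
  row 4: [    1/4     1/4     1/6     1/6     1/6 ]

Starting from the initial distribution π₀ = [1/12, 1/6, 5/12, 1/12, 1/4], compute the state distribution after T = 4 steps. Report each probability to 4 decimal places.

π = [0.1802, 0.2788, 0.1815, 0.1995, 0.1600]

t=0: π = [0.0833, 0.1667, 0.4167, 0.0833, 0.2500]
t=1: π = [0.2153, 0.2917, 0.1806, 0.1528, 0.1597]
t=2: π = [0.1771, 0.2882, 0.1846, 0.1950, 0.1551]
t=3: π = [0.1802, 0.2786, 0.1837, 0.1985, 0.1589]
t=4: π = [0.1802, 0.2788, 0.1815, 0.1995, 0.1600]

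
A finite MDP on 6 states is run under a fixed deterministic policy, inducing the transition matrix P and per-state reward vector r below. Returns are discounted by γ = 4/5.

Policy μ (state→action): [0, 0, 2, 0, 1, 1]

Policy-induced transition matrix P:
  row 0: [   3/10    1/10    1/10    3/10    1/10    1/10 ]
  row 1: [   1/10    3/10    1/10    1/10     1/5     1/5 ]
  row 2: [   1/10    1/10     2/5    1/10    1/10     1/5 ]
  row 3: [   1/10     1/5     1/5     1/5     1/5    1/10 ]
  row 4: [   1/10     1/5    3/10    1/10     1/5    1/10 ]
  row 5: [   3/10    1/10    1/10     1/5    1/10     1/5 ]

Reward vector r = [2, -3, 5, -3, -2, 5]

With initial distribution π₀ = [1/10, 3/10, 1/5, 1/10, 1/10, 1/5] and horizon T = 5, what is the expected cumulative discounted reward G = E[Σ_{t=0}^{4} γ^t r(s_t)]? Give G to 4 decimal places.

t=0: π = [0.1000, 0.3000, 0.2000, 0.1000, 0.1000, 0.2000], E[r] = 0.8000, γ^t·E[r] = 0.800000, running G = 0.800000
t=1: π = [0.1600, 0.1800, 0.1900, 0.1500, 0.1500, 0.1700], E[r] = 0.8300, γ^t·E[r] = 0.664000, running G = 1.464000
t=2: π = [0.1660, 0.1660, 0.2020, 0.1640, 0.1480, 0.1540], E[r] = 0.8260, γ^t·E[r] = 0.528640, running G = 1.992640
t=3: π = [0.1640, 0.1644, 0.2066, 0.1650, 0.1478, 0.1522], E[r] = 0.8382, γ^t·E[r] = 0.429158, running G = 2.421798
t=4: π = [0.1632, 0.1642, 0.2080, 0.1645, 0.1477, 0.1523], E[r] = 0.8468, γ^t·E[r] = 0.346849, running G = 2.768648

G = 2.7686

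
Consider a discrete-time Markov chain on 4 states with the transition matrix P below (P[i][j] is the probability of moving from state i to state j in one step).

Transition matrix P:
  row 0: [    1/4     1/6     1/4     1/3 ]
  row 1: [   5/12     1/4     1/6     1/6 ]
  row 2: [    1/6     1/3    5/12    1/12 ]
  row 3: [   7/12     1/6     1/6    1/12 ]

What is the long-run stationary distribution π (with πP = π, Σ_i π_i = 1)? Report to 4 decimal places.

π = [0.3281, 0.2288, 0.2587, 0.1844]

Balance equations π_j = Σ_i π_i·P[i][j]:
  π_0 = 1/4·π_0 + 5/12·π_1 + 1/6·π_2 + 7/12·π_3
  π_1 = 1/6·π_0 + 1/4·π_1 + 1/3·π_2 + 1/6·π_3
  π_2 = 1/4·π_0 + 1/6·π_1 + 5/12·π_2 + 1/6·π_3
  normalize: π_0 + π_1 + π_2 + π_3 = 1
Solving the linear system gives exactly π = [539/1643, 376/1643, 425/1643, 303/1643].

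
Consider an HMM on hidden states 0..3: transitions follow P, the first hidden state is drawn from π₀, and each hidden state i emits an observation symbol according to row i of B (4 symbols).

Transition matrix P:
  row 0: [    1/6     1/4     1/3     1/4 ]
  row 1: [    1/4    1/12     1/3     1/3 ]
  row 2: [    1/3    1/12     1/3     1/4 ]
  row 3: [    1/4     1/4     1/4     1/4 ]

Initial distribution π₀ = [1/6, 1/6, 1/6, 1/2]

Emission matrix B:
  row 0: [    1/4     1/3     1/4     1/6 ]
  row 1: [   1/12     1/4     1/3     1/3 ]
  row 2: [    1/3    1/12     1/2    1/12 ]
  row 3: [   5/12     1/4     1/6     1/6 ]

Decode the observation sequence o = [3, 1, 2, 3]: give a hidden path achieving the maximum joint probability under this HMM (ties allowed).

t=0: δ = [2.778e-02, 5.556e-02, 1.389e-02, 8.333e-02]  (obs o_0=3)
t=1: δ = [6.944e-03, 5.208e-03, 1.736e-03, 5.208e-03]  ψ = [3, 3, 3, 3]  (obs o_1=1)
t=2: δ = [3.255e-04, 5.787e-04, 1.157e-03, 2.894e-04]  ψ = [1, 0, 0, 0]  (obs o_2=2)
t=3: δ = [6.430e-05, 3.215e-05, 3.215e-05, 4.823e-05]  ψ = [2, 2, 2, 2]  (obs o_3=3)
backtrack: best end state = 0; path = [3, 0, 2, 0]

path = [3, 0, 2, 0]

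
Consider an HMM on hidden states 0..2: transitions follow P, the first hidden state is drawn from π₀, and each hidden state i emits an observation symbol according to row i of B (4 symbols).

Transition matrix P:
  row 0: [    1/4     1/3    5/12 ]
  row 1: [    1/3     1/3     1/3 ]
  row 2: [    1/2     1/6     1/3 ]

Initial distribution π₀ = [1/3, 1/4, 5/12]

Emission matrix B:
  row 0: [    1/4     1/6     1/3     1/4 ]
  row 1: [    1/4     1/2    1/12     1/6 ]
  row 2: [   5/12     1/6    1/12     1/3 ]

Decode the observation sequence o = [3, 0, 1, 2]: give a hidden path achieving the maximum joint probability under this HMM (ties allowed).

t=0: δ = [8.333e-02, 4.167e-02, 1.389e-01]  (obs o_0=3)
t=1: δ = [1.736e-02, 6.944e-03, 1.929e-02]  ψ = [2, 0, 2]  (obs o_1=0)
t=2: δ = [1.608e-03, 2.894e-03, 1.206e-03]  ψ = [2, 0, 0]  (obs o_2=1)
t=3: δ = [3.215e-04, 8.038e-05, 8.038e-05]  ψ = [1, 1, 1]  (obs o_3=2)
backtrack: best end state = 0; path = [2, 0, 1, 0]

path = [2, 0, 1, 0]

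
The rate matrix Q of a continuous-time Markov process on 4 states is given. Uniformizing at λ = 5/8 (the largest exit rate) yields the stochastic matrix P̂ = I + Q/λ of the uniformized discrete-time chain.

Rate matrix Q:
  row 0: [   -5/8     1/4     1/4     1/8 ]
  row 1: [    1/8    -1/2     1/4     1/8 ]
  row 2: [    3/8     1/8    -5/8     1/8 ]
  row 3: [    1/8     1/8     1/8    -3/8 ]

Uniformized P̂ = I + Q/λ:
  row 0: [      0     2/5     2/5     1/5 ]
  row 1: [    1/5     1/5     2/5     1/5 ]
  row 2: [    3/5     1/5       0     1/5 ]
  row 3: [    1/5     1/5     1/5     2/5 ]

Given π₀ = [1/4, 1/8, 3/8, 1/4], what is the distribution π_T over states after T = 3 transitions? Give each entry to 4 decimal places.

t=0: π = [0.2500, 0.1250, 0.3750, 0.2500]
t=1: π = [0.3000, 0.2500, 0.2000, 0.2500]
t=2: π = [0.2200, 0.2600, 0.2700, 0.2500]
t=3: π = [0.2640, 0.2440, 0.2420, 0.2500]

π = [0.2640, 0.2440, 0.2420, 0.2500]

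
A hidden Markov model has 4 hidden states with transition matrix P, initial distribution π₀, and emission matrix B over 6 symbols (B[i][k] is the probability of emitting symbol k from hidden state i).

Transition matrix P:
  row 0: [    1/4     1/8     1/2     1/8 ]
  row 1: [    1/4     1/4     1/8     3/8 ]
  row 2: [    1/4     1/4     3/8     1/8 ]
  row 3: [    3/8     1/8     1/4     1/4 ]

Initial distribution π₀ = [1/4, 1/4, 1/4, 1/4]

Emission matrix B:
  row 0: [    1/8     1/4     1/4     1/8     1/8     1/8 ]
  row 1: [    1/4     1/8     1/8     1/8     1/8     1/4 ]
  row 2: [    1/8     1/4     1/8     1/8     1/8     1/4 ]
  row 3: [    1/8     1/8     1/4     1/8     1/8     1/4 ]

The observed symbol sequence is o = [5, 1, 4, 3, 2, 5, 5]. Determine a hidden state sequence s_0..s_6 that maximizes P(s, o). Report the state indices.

path = [3, 0, 2, 2, 0, 2, 2]

t=0: δ = [3.125e-02, 6.250e-02, 6.250e-02, 6.250e-02]  (obs o_0=5)
t=1: δ = [5.859e-03, 1.953e-03, 5.859e-03, 2.930e-03]  ψ = [3, 1, 2, 1]  (obs o_1=1)
t=2: δ = [1.831e-04, 1.831e-04, 3.662e-04, 9.155e-05]  ψ = [0, 2, 0, 0]  (obs o_2=4)
t=3: δ = [1.144e-05, 1.144e-05, 1.717e-05, 8.583e-06]  ψ = [2, 2, 2, 1]  (obs o_3=3)
t=4: δ = [1.073e-06, 5.364e-07, 8.047e-07, 1.073e-06]  ψ = [2, 2, 2, 1]  (obs o_4=2)
t=5: δ = [5.029e-08, 5.029e-08, 1.341e-07, 6.706e-08]  ψ = [3, 2, 0, 3]  (obs o_5=5)
t=6: δ = [4.191e-09, 8.382e-09, 1.257e-08, 4.715e-09]  ψ = [2, 2, 2, 1]  (obs o_6=5)
backtrack: best end state = 2; path = [3, 0, 2, 2, 0, 2, 2]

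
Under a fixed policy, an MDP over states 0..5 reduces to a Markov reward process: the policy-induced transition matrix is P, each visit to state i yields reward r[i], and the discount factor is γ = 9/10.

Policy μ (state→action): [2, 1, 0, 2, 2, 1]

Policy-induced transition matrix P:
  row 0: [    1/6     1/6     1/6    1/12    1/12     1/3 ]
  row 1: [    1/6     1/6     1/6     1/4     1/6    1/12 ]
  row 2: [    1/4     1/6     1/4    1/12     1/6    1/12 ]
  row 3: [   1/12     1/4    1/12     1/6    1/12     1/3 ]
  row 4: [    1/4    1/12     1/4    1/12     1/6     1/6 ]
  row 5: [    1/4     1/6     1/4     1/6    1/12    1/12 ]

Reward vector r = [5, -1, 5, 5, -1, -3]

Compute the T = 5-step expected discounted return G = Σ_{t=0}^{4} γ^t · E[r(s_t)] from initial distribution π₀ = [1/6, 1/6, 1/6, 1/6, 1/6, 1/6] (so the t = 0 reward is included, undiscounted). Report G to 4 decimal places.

G = 7.3127

t=0: π = [0.1667, 0.1667, 0.1667, 0.1667, 0.1667, 0.1667], E[r] = 1.6667, γ^t·E[r] = 1.666667, running G = 1.666667
t=1: π = [0.1944, 0.1667, 0.1944, 0.1389, 0.1250, 0.1806], E[r] = 1.8056, γ^t·E[r] = 1.625000, running G = 3.291667
t=2: π = [0.1968, 0.1678, 0.1968, 0.1377, 0.1238, 0.1771], E[r] = 1.8333, γ^t·E[r] = 1.485000, running G = 4.776667
t=3: π = [0.1967, 0.1678, 0.1967, 0.1375, 0.1240, 0.1773], E[r] = 1.8306, γ^t·E[r] = 1.334531, running G = 6.111198
t=4: π = [0.1967, 0.1678, 0.1967, 0.1375, 0.1240, 0.1772], E[r] = 1.8312, γ^t·E[r] = 1.201468, running G = 7.312666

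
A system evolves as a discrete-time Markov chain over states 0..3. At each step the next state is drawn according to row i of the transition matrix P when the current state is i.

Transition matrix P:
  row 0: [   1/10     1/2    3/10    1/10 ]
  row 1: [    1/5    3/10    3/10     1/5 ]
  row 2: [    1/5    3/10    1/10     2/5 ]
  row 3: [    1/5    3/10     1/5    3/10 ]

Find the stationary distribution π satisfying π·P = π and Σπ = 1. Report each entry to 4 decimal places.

π = [0.1818, 0.3364, 0.2289, 0.2529]

Balance equations π_j = Σ_i π_i·P[i][j]:
  π_0 = 1/10·π_0 + 1/5·π_1 + 1/5·π_2 + 1/5·π_3
  π_1 = 1/2·π_0 + 3/10·π_1 + 3/10·π_2 + 3/10·π_3
  π_2 = 3/10·π_0 + 3/10·π_1 + 1/10·π_2 + 1/5·π_3
  normalize: π_0 + π_1 + π_2 + π_3 = 1
Solving the linear system gives exactly π = [2/11, 37/110, 277/1210, 153/605].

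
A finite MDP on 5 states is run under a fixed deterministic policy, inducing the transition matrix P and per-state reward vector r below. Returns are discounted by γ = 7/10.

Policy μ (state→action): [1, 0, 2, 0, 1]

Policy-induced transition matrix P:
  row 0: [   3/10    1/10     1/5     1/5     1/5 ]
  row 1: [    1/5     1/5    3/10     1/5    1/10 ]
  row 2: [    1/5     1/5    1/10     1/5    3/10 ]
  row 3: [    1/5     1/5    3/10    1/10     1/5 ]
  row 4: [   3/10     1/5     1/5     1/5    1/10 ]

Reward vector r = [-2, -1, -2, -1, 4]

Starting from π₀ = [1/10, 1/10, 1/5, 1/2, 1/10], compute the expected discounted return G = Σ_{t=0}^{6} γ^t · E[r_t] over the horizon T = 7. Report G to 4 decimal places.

G = -1.8423

t=0: π = [0.1000, 0.1000, 0.2000, 0.5000, 0.1000], E[r] = -0.8000, γ^t·E[r] = -0.800000, running G = -0.800000
t=1: π = [0.2200, 0.1900, 0.2400, 0.1500, 0.2000], E[r] = -0.4600, γ^t·E[r] = -0.322000, running G = -1.122000
t=2: π = [0.2420, 0.1780, 0.2100, 0.1850, 0.1850], E[r] = -0.5270, γ^t·E[r] = -0.258230, running G = -1.380230
t=3: π = [0.2427, 0.1758, 0.2153, 0.1815, 0.1847], E[r] = -0.5345, γ^t·E[r] = -0.183334, running G = -1.563564
t=4: π = [0.2427, 0.1757, 0.2142, 0.1819, 0.1855], E[r] = -0.5295, γ^t·E[r] = -0.127143, running G = -1.690706
t=5: π = [0.2428, 0.1757, 0.2143, 0.1818, 0.1853], E[r] = -0.5307, γ^t·E[r] = -0.089189, running G = -1.779895
t=6: π = [0.2428, 0.1757, 0.2143, 0.1818, 0.1853], E[r] = -0.5305, γ^t·E[r] = -0.062410, running G = -1.842305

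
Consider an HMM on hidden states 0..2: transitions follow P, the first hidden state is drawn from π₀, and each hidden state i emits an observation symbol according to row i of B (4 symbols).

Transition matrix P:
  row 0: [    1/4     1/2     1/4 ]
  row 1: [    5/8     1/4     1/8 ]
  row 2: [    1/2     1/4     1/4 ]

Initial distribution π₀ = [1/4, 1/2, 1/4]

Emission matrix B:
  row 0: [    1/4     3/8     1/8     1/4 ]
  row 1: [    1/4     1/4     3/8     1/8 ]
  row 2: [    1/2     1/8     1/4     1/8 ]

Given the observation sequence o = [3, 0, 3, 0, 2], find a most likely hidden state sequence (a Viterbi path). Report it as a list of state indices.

t=0: δ = [6.250e-02, 6.250e-02, 3.125e-02]  (obs o_0=3)
t=1: δ = [9.766e-03, 7.812e-03, 7.812e-03]  ψ = [1, 0, 0]  (obs o_1=0)
t=2: δ = [1.221e-03, 6.104e-04, 3.052e-04]  ψ = [1, 0, 0]  (obs o_2=3)
t=3: δ = [9.537e-05, 1.526e-04, 1.526e-04]  ψ = [1, 0, 0]  (obs o_3=0)
t=4: δ = [1.192e-05, 1.788e-05, 9.537e-06]  ψ = [1, 0, 2]  (obs o_4=2)
backtrack: best end state = 1; path = [1, 0, 1, 0, 1]

path = [1, 0, 1, 0, 1]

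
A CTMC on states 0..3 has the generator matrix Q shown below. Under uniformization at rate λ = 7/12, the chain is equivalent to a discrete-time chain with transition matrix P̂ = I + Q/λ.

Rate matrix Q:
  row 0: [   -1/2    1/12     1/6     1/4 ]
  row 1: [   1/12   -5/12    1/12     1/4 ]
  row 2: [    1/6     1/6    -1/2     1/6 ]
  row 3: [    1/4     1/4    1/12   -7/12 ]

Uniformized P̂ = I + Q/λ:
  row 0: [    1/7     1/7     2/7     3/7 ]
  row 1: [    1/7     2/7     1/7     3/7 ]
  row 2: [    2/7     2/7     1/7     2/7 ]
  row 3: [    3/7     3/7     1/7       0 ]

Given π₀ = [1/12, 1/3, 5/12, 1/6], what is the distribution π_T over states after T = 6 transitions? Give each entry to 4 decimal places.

t=0: π = [0.0833, 0.3333, 0.4167, 0.1667]
t=1: π = [0.2500, 0.2976, 0.1548, 0.2976]
t=2: π = [0.2500, 0.2925, 0.1786, 0.2789]
t=3: π = [0.2481, 0.2898, 0.1786, 0.2835]
t=4: π = [0.2494, 0.2908, 0.1783, 0.2815]
t=5: π = [0.2488, 0.2903, 0.1785, 0.2824]
t=6: π = [0.2491, 0.2905, 0.1784, 0.2820]

π = [0.2491, 0.2905, 0.1784, 0.2820]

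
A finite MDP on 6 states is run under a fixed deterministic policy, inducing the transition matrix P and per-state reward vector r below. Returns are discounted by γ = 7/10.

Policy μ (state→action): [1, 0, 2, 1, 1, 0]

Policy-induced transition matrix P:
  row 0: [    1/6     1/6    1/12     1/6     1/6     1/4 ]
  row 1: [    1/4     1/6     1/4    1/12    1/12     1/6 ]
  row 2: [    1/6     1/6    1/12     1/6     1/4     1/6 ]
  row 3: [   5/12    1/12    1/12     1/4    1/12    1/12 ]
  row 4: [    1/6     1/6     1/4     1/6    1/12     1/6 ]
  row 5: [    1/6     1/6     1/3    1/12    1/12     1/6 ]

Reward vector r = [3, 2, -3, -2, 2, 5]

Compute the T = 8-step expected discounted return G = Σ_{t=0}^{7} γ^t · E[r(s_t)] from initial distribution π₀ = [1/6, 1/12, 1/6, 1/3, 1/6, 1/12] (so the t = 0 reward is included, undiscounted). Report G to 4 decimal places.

G = 2.9601

t=0: π = [0.1667, 0.0833, 0.1667, 0.3333, 0.1667, 0.0833], E[r] = 0.2500, γ^t·E[r] = 0.250000, running G = 0.250000
t=1: π = [0.2569, 0.1389, 0.1458, 0.1806, 0.1250, 0.1528], E[r] = 1.2639, γ^t·E[r] = 0.884722, running G = 1.134722
t=2: π = [0.2234, 0.1516, 0.1655, 0.1574, 0.1291, 0.1730], E[r] = 1.2853, γ^t·E[r] = 0.629797, running G = 1.764520
t=3: π = [0.2187, 0.1535, 0.1734, 0.1527, 0.1295, 0.1722], E[r] = 1.2574, γ^t·E[r] = 0.431281, running G = 2.195800
t=4: π = [0.2176, 0.1539, 0.1736, 0.1523, 0.1304, 0.1722], E[r] = 1.2573, γ^t·E[r] = 0.301889, running G = 2.497689
t=5: π = [0.2176, 0.1540, 0.1738, 0.1522, 0.1304, 0.1721], E[r] = 1.2563, γ^t·E[r] = 0.211152, running G = 2.708841
t=6: π = [0.2175, 0.1540, 0.1738, 0.1522, 0.1304, 0.1721], E[r] = 1.2564, γ^t·E[r] = 0.147814, running G = 2.856655
t=7: π = [0.2175, 0.1540, 0.1738, 0.1522, 0.1304, 0.1721], E[r] = 1.2564, γ^t·E[r] = 0.103468, running G = 2.960123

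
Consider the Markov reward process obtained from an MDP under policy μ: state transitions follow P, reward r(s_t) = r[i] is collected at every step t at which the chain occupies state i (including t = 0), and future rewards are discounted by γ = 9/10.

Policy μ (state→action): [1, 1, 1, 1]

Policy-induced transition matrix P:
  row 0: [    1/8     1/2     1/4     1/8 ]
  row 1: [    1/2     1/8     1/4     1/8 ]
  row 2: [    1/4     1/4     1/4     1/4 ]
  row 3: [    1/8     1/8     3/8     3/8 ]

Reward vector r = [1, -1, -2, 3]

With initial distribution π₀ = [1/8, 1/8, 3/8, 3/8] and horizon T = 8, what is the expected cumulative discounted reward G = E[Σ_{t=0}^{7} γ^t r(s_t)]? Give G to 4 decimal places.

t=0: π = [0.1250, 0.1250, 0.3750, 0.3750], E[r] = 0.3750, γ^t·E[r] = 0.375000, running G = 0.375000
t=1: π = [0.2188, 0.2188, 0.2969, 0.2656], E[r] = 0.2031, γ^t·E[r] = 0.182813, running G = 0.557813
t=2: π = [0.2441, 0.2441, 0.2832, 0.2285], E[r] = 0.1191, γ^t·E[r] = 0.096504, running G = 0.654316
t=3: π = [0.2520, 0.2520, 0.2786, 0.2175], E[r] = 0.0955, γ^t·E[r] = 0.069590, running G = 0.723906
t=4: π = [0.2543, 0.2543, 0.2772, 0.2142], E[r] = 0.0882, γ^t·E[r] = 0.057885, running G = 0.781791
t=5: π = [0.2550, 0.2550, 0.2768, 0.2132], E[r] = 0.0860, γ^t·E[r] = 0.050811, running G = 0.832602
t=6: π = [0.2552, 0.2552, 0.2766, 0.2129], E[r] = 0.0854, γ^t·E[r] = 0.045380, running G = 0.877982
t=7: π = [0.2553, 0.2553, 0.2766, 0.2128], E[r] = 0.0852, γ^t·E[r] = 0.040747, running G = 0.918729

G = 0.9187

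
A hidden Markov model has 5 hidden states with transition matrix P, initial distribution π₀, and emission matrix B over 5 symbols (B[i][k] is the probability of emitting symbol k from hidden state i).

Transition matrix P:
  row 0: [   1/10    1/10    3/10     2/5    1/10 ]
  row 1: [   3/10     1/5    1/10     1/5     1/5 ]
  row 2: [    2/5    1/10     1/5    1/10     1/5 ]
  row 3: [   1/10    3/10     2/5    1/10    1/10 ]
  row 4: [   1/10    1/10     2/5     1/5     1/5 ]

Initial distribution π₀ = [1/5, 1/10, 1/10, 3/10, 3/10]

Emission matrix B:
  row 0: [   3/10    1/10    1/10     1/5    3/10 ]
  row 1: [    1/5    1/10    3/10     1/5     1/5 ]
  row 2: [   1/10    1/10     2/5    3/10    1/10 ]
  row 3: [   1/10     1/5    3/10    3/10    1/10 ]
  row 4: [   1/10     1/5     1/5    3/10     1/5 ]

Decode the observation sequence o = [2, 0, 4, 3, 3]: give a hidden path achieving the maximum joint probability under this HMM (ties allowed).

path = [3, 1, 0, 3, 2]

t=0: δ = [2.000e-02, 3.000e-02, 4.000e-02, 9.000e-02, 6.000e-02]  (obs o_0=2)
t=1: δ = [4.800e-03, 5.400e-03, 3.600e-03, 1.200e-03, 1.200e-03]  ψ = [2, 3, 3, 4, 4]  (obs o_1=0)
t=2: δ = [4.860e-04, 2.160e-04, 1.440e-04, 1.920e-04, 2.160e-04]  ψ = [1, 1, 0, 0, 1]  (obs o_2=4)
t=3: δ = [1.296e-05, 1.152e-05, 4.374e-05, 5.832e-05, 1.458e-05]  ψ = [1, 3, 0, 0, 0]  (obs o_3=3)
t=4: δ = [3.499e-06, 3.499e-06, 6.998e-06, 1.750e-06, 2.624e-06]  ψ = [2, 3, 3, 3, 2]  (obs o_4=3)
backtrack: best end state = 2; path = [3, 1, 0, 3, 2]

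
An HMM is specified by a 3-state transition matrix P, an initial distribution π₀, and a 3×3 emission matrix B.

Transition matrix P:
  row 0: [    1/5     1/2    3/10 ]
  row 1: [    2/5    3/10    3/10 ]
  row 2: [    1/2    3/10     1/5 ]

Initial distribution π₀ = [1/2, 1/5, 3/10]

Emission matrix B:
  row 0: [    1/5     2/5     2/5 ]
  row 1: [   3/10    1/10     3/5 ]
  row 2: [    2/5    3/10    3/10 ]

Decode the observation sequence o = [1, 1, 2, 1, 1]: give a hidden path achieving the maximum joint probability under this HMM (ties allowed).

path = [2, 0, 1, 2, 0]

t=0: δ = [2.000e-01, 2.000e-02, 9.000e-02]  (obs o_0=1)
t=1: δ = [1.800e-02, 1.000e-02, 1.800e-02]  ψ = [2, 0, 0]  (obs o_1=1)
t=2: δ = [3.600e-03, 5.400e-03, 1.620e-03]  ψ = [2, 0, 0]  (obs o_2=2)
t=3: δ = [8.640e-04, 1.800e-04, 4.860e-04]  ψ = [1, 0, 1]  (obs o_3=1)
t=4: δ = [9.720e-05, 4.320e-05, 7.776e-05]  ψ = [2, 0, 0]  (obs o_4=1)
backtrack: best end state = 0; path = [2, 0, 1, 2, 0]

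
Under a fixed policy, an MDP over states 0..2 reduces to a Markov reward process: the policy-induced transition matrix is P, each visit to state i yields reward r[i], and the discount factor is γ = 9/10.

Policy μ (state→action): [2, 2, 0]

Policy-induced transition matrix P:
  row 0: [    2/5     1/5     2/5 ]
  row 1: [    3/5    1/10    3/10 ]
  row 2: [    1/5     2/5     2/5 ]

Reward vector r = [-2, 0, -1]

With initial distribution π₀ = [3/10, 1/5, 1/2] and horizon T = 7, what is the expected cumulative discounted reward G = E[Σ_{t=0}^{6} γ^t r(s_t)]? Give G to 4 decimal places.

t=0: π = [0.3000, 0.2000, 0.5000], E[r] = -1.1000, γ^t·E[r] = -1.100000, running G = -1.100000
t=1: π = [0.3400, 0.2800, 0.3800], E[r] = -1.0600, γ^t·E[r] = -0.954000, running G = -2.054000
t=2: π = [0.3800, 0.2480, 0.3720], E[r] = -1.1320, γ^t·E[r] = -0.916920, running G = -2.970920
t=3: π = [0.3752, 0.2496, 0.3752], E[r] = -1.1256, γ^t·E[r] = -0.820562, running G = -3.791482
t=4: π = [0.3749, 0.2501, 0.3750], E[r] = -1.1248, γ^t·E[r] = -0.737981, running G = -4.529464
t=5: π = [0.3750, 0.2500, 0.3750], E[r] = -1.1250, γ^t·E[r] = -0.664306, running G = -5.193770
t=6: π = [0.3750, 0.2500, 0.3750], E[r] = -1.1250, γ^t·E[r] = -0.597873, running G = -5.791642

G = -5.7916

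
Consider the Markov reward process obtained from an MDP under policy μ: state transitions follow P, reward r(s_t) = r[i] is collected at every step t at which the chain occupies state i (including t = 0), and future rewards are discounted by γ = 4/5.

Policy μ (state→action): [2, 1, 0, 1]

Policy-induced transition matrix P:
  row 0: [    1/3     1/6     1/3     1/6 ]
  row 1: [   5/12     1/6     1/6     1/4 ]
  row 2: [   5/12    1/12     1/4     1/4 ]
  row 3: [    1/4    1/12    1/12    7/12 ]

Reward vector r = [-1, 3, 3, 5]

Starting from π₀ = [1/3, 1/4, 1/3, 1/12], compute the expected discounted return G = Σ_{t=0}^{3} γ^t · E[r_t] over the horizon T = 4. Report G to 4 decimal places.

G = 6.0342

t=0: π = [0.3333, 0.2500, 0.3333, 0.0833], E[r] = 1.8333, γ^t·E[r] = 1.833333, running G = 1.833333
t=1: π = [0.3750, 0.1319, 0.2431, 0.2500], E[r] = 2.0000, γ^t·E[r] = 1.600000, running G = 3.433333
t=2: π = [0.3438, 0.1256, 0.2286, 0.3021], E[r] = 2.2292, γ^t·E[r] = 1.426667, running G = 4.860000
t=3: π = [0.3377, 0.1224, 0.2178, 0.3220], E[r] = 2.2934, γ^t·E[r] = 1.174222, running G = 6.034222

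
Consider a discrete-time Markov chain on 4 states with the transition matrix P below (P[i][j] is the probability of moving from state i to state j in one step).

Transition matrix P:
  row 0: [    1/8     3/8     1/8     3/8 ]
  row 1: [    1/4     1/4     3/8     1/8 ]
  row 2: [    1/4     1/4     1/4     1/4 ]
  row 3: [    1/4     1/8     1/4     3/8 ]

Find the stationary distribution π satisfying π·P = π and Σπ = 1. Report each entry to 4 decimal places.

π = [0.2222, 0.2424, 0.2525, 0.2828]

Balance equations π_j = Σ_i π_i·P[i][j]:
  π_0 = 1/8·π_0 + 1/4·π_1 + 1/4·π_2 + 1/4·π_3
  π_1 = 3/8·π_0 + 1/4·π_1 + 1/4·π_2 + 1/8·π_3
  π_2 = 1/8·π_0 + 3/8·π_1 + 1/4·π_2 + 1/4·π_3
  normalize: π_0 + π_1 + π_2 + π_3 = 1
Solving the linear system gives exactly π = [2/9, 8/33, 25/99, 28/99].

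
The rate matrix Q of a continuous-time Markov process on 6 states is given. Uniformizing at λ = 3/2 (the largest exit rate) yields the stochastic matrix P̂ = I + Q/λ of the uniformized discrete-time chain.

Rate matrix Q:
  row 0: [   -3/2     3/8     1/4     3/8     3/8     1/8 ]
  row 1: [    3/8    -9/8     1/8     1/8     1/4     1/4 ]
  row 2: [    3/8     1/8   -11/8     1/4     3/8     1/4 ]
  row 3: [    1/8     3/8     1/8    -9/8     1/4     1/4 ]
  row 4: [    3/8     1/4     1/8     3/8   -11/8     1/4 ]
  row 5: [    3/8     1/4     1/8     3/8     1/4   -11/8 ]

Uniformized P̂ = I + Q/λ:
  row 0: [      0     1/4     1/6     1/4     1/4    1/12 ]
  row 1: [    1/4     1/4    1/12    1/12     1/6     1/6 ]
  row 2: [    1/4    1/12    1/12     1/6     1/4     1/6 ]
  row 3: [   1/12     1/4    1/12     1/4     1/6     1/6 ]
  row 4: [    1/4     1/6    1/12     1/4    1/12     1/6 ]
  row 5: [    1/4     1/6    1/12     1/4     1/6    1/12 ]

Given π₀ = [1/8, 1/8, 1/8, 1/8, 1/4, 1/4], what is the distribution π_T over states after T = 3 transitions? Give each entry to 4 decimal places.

t=0: π = [0.1250, 0.1250, 0.1250, 0.1250, 0.2500, 0.2500]
t=1: π = [0.1979, 0.1875, 0.0938, 0.2188, 0.1667, 0.1354]
t=2: π = [0.1641, 0.2092, 0.0998, 0.2109, 0.1771, 0.1389]
t=3: π = [0.1738, 0.2070, 0.0970, 0.2068, 0.1739, 0.1414]

π = [0.1738, 0.2070, 0.0970, 0.2068, 0.1739, 0.1414]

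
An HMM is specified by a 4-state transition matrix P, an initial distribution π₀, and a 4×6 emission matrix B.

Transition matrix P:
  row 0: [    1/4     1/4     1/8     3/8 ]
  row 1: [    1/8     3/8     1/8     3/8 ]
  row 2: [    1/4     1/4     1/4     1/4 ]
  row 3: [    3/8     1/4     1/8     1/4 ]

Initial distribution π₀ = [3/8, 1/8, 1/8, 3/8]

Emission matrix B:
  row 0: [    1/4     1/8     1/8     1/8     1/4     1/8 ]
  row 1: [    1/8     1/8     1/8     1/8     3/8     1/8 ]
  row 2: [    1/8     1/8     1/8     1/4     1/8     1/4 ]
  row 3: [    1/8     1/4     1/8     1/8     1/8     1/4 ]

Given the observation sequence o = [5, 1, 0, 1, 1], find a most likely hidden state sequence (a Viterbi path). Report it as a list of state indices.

t=0: δ = [4.688e-02, 1.562e-02, 3.125e-02, 9.375e-02]  (obs o_0=5)
t=1: δ = [4.395e-03, 2.930e-03, 1.465e-03, 5.859e-03]  ψ = [3, 3, 3, 3]  (obs o_1=1)
t=2: δ = [5.493e-04, 1.831e-04, 9.155e-05, 2.060e-04]  ψ = [3, 3, 3, 0]  (obs o_2=0)
t=3: δ = [1.717e-05, 1.717e-05, 8.583e-06, 5.150e-05]  ψ = [0, 0, 0, 0]  (obs o_3=1)
t=4: δ = [2.414e-06, 1.609e-06, 8.047e-07, 3.219e-06]  ψ = [3, 3, 3, 3]  (obs o_4=1)
backtrack: best end state = 3; path = [3, 3, 0, 3, 3]

path = [3, 3, 0, 3, 3]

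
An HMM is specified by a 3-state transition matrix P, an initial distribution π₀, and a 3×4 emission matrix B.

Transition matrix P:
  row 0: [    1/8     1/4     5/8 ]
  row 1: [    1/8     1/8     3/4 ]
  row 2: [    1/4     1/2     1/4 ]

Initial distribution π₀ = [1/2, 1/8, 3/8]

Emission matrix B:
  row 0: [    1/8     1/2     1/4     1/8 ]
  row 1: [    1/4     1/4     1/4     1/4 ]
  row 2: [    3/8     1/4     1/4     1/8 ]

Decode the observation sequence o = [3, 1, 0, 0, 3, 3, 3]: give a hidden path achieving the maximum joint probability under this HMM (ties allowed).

t=0: δ = [6.250e-02, 3.125e-02, 4.688e-02]  (obs o_0=3)
t=1: δ = [5.859e-03, 5.859e-03, 9.766e-03]  ψ = [2, 2, 0]  (obs o_1=1)
t=2: δ = [3.052e-04, 1.221e-03, 1.648e-03]  ψ = [2, 2, 1]  (obs o_2=0)
t=3: δ = [5.150e-05, 2.060e-04, 3.433e-04]  ψ = [2, 2, 1]  (obs o_3=0)
t=4: δ = [1.073e-05, 4.292e-05, 1.931e-05]  ψ = [2, 2, 1]  (obs o_4=3)
t=5: δ = [6.706e-07, 2.414e-06, 4.023e-06]  ψ = [1, 2, 1]  (obs o_5=3)
t=6: δ = [1.257e-07, 5.029e-07, 2.263e-07]  ψ = [2, 2, 1]  (obs o_6=3)
backtrack: best end state = 1; path = [0, 2, 1, 2, 1, 2, 1]

path = [0, 2, 1, 2, 1, 2, 1]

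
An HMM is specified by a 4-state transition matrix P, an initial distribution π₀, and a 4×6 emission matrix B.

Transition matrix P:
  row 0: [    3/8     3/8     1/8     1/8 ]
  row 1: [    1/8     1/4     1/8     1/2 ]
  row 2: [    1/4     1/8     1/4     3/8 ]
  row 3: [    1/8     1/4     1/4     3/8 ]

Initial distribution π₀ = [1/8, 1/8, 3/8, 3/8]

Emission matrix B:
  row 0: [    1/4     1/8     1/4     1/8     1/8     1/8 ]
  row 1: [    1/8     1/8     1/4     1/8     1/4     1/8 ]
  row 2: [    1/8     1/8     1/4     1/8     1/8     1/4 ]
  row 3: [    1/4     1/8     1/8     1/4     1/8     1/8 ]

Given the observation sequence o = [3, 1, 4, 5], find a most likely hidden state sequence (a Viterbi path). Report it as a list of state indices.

path = [3, 3, 1, 3]

t=0: δ = [1.562e-02, 1.562e-02, 4.688e-02, 9.375e-02]  (obs o_0=3)
t=1: δ = [1.465e-03, 2.930e-03, 2.930e-03, 4.395e-03]  ψ = [2, 3, 3, 3]  (obs o_1=1)
t=2: δ = [9.155e-05, 2.747e-04, 1.373e-04, 2.060e-04]  ψ = [2, 3, 3, 3]  (obs o_2=4)
t=3: δ = [4.292e-06, 8.583e-06, 1.287e-05, 1.717e-05]  ψ = [0, 1, 3, 1]  (obs o_3=5)
backtrack: best end state = 3; path = [3, 3, 1, 3]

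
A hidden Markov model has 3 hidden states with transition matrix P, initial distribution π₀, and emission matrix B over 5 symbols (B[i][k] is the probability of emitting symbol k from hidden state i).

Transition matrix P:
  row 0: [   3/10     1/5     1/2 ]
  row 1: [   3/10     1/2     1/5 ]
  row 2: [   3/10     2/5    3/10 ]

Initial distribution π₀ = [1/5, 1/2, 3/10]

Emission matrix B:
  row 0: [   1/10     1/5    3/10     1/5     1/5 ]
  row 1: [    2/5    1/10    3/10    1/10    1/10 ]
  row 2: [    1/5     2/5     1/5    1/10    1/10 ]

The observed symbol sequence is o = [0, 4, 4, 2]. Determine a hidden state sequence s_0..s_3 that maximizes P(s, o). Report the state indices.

path = [1, 1, 1, 1]

t=0: δ = [2.000e-02, 2.000e-01, 6.000e-02]  (obs o_0=0)
t=1: δ = [1.200e-02, 1.000e-02, 4.000e-03]  ψ = [1, 1, 1]  (obs o_1=4)
t=2: δ = [7.200e-04, 5.000e-04, 6.000e-04]  ψ = [0, 1, 0]  (obs o_2=4)
t=3: δ = [6.480e-05, 7.500e-05, 7.200e-05]  ψ = [0, 1, 0]  (obs o_3=2)
backtrack: best end state = 1; path = [1, 1, 1, 1]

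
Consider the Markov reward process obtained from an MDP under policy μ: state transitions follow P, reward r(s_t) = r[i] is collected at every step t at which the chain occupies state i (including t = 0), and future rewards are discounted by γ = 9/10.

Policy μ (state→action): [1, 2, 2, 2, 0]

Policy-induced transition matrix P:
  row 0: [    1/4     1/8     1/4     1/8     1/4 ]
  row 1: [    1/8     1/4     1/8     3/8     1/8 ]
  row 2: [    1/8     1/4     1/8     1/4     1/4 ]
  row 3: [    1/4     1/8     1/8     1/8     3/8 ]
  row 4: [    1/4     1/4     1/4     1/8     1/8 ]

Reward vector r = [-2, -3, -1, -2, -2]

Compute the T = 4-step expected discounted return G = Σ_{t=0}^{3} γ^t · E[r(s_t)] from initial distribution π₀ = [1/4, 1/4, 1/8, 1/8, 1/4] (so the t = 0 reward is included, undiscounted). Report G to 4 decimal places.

G = -7.0519

t=0: π = [0.2500, 0.2500, 0.1250, 0.1250, 0.2500], E[r] = -2.1250, γ^t·E[r] = -2.125000, running G = -2.125000
t=1: π = [0.2031, 0.2031, 0.1875, 0.2031, 0.2031], E[r] = -2.0156, γ^t·E[r] = -1.814063, running G = -3.939063
t=2: π = [0.2012, 0.1992, 0.1758, 0.1992, 0.2246], E[r] = -2.0234, γ^t·E[r] = -1.638984, running G = -5.578047
t=3: π = [0.2031, 0.2000, 0.1782, 0.1968, 0.2219], E[r] = -2.0217, γ^t·E[r] = -1.473840, running G = -7.051887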